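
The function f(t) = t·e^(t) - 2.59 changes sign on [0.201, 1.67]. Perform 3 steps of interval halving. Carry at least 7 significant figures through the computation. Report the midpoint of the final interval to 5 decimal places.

1.02731

f(0.201000) = -2.344252, f(1.670000) = 6.281320 (opposite signs)
step 1: m = 0.935500, f(m) = -0.205890 < 0 → root in [0.935500, 1.670000]
step 2: m = 1.302750, f(m) = 2.203340 > 0 → root in [0.935500, 1.302750]
step 3: m = 1.119125, f(m) = 0.836955 > 0 → root in [0.935500, 1.119125]
Midpoint of [0.935500, 1.119125] = 1.027312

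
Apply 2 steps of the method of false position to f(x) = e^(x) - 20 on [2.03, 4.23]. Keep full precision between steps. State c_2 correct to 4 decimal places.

f(2.030000) = -12.385914, f(4.230000) = 48.717232
step 1: c = 2.475951, f(c) = -8.106988 < 0 → new bracket [2.475951, 4.230000]
step 2: c = 2.726197, f(c) = -4.725308 < 0 → new bracket [2.726197, 4.230000]

2.7262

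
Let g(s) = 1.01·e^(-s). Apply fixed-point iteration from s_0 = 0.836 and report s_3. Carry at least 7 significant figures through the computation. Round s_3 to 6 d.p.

s_1 = g(0.836000) = 0.437775
s_2 = g(0.437775) = 0.651926
s_3 = g(0.651926) = 0.526252

0.526252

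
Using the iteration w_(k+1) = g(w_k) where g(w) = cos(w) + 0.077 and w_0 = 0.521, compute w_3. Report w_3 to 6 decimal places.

0.864969

w_1 = g(0.521000) = 0.944322
w_2 = g(0.944322) = 0.663292
w_3 = g(0.663292) = 0.864969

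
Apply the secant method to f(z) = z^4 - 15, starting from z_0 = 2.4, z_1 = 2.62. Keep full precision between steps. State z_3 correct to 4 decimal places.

2.0210

Secant update: z_(k+1) = z_k − f(z_k)·(z_k − z_(k-1))/(f(z_k) − f(z_(k-1))).
f(z_0) = 18.177600, f(z_1) = 32.119987
z_2 = 2.620000 - (32.119987)·(2.620000 - 2.400000)/(32.119987 - (18.177600)) = 2.113172; f(z_2) = 4.940640
z_3 = 2.113172 - (4.940640)·(2.113172 - 2.620000)/(4.940640 - (32.119987)) = 2.021041; f(z_3) = 1.684005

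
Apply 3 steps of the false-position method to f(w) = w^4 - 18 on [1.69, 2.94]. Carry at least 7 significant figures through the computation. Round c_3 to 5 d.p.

2.01839

f(1.690000) = -9.842693, f(2.940000) = 56.711821
step 1: c = 1.874861, f(c) = -5.644033 < 0 → new bracket [1.874861, 2.940000]
step 2: c = 1.971271, f(c) = -2.899719 < 0 → new bracket [1.971271, 2.940000]
step 3: c = 2.018393, f(c) = -1.403251 < 0 → new bracket [2.018393, 2.940000]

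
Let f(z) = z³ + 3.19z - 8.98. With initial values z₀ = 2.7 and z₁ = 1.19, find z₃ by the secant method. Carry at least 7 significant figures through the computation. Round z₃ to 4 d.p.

1.6106

f(z_0) = 19.316000, f(z_1) = -3.498741
z_2 = 1.190000 - (-3.498741)·(1.190000 - 2.700000)/(-3.498741 - (19.316000)) = 1.421565; f(z_2) = -1.572441
z_3 = 1.421565 - (-1.572441)·(1.421565 - 1.190000)/(-1.572441 - (-3.498741)) = 1.610592; f(z_3) = 0.335675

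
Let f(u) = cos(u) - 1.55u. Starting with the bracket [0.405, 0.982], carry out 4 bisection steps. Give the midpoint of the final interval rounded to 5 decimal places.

f(0.405000) = 0.291352, f(0.982000) = -0.966740 (opposite signs)
step 1: m = 0.693500, f(m) = -0.305912 < 0 → root in [0.405000, 0.693500]
step 2: m = 0.549250, f(m) = 0.001579 > 0 → root in [0.549250, 0.693500]
step 3: m = 0.621375, f(m) = -0.150052 < 0 → root in [0.549250, 0.621375]
step 4: m = 0.585313, f(m) = -0.073695 < 0 → root in [0.549250, 0.585313]
Midpoint of [0.549250, 0.585313] = 0.567281

0.56728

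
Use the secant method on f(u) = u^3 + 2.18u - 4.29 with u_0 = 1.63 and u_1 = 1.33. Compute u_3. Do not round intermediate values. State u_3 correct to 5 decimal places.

1.19376

f(u_0) = 3.594147, f(u_1) = 0.962037
u_2 = 1.330000 - (0.962037)·(1.330000 - 1.630000)/(0.962037 - (3.594147)) = 1.220350; f(u_2) = 0.187774
u_3 = 1.220350 - (0.187774)·(1.220350 - 1.330000)/(0.187774 - (0.962037)) = 1.193758; f(u_3) = 0.013565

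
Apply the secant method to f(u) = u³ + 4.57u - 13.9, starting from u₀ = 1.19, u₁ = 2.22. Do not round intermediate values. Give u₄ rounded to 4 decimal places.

f(u_0) = -6.776541, f(u_1) = 7.186448
u_2 = 2.220000 - (7.186448)·(2.220000 - 1.190000)/(7.186448 - (-6.776541)) = 1.689881; f(u_2) = -1.351450
u_3 = 1.689881 - (-1.351450)·(1.689881 - 2.220000)/(-1.351450 - (7.186448)) = 1.773793; f(u_3) = -0.212808
u_4 = 1.773793 - (-0.212808)·(1.773793 - 1.689881)/(-0.212808 - (-1.351450)) = 1.789476; f(u_4) = 0.008205

1.7895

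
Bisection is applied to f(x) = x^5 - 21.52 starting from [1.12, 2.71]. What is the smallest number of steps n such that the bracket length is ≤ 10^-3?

11

Initial width b − a = 2.71 − 1.12 = 1.590000.
After n steps the width is (b−a)/2^n; need (b−a)/2^n ≤ 10^-3.
So n ≥ log₂(1.590000/10^-3) = log₂(1590.0000) ≈ 10.6348.
Hence n = 11.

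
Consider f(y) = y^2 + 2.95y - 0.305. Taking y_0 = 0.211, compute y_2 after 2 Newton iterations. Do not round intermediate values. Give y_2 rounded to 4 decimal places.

0.1000

Newton update: y ← y − f(y)/f'(y).
f'(y) = 2y + 2.95
y_0 = 0.211000: f = 0.361971, f' = 3.372000 → y_1 = 0.211000 - (0.361971)/(3.372000) = 0.103654
y_1 = 0.103654: f = 0.011523, f' = 3.157308 → y_2 = 0.103654 - (0.011523)/(3.157308) = 0.100004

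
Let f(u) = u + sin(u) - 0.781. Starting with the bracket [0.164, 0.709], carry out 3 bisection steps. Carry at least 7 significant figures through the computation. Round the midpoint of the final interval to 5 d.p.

0.40244

f(0.164000) = -0.453734, f(0.709000) = 0.579075 (opposite signs)
step 1: m = 0.436500, f(m) = 0.078270 > 0 → root in [0.164000, 0.436500]
step 2: m = 0.300250, f(m) = -0.184991 < 0 → root in [0.300250, 0.436500]
step 3: m = 0.368375, f(m) = -0.052525 < 0 → root in [0.368375, 0.436500]
Midpoint of [0.368375, 0.436500] = 0.402438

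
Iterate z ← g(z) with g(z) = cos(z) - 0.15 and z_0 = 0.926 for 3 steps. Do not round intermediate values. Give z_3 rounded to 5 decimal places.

z_1 = g(0.926000) = 0.451036
z_2 = g(0.451036) = 0.749996
z_3 = g(0.749996) = 0.581692

0.58169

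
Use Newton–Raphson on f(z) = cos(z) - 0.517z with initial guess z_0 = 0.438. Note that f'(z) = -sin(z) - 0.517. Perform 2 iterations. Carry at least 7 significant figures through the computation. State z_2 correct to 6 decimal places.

1.020231

Newton update: z ← z − f(z)/f'(z).
z_0 = 0.438000: f = 0.679156, f' = -0.941129 → z_1 = 0.438000 - (0.679156)/(-0.941129) = 1.159639
z_1 = 1.159639: f = -0.199863, f' = -1.433659 → z_2 = 1.159639 - (-0.199863)/(-1.433659) = 1.020231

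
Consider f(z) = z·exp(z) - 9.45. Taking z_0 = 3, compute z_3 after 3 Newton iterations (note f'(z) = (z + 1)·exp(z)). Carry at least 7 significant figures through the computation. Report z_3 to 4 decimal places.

z_0 = 3.000000: f = 50.806611, f' = 80.342148 → z_1 = 3.000000 - (50.806611)/(80.342148) = 2.367622
z_1 = 2.367622: f = 15.817223, f' = 35.939206 → z_2 = 2.367622 - (15.817223)/(35.939206) = 1.927511
z_2 = 1.927511: f = 3.796604, f' = 20.118990 → z_3 = 1.927511 - (3.796604)/(20.118990) = 1.738804

1.7388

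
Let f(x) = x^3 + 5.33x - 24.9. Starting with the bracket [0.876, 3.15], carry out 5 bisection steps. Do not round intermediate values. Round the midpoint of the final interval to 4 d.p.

f(0.876000) = -19.558699, f(3.150000) = 23.145375 (opposite signs)
step 1: m = 2.013000, f(m) = -6.013694 < 0 → root in [2.013000, 3.150000]
step 2: m = 2.581500, f(m) = 6.062878 > 0 → root in [2.013000, 2.581500]
step 3: m = 2.297250, f(m) = -0.532248 < 0 → root in [2.297250, 2.581500]
step 4: m = 2.439375, f(m) = 2.617493 > 0 → root in [2.297250, 2.439375]
step 5: m = 2.368313, f(m) = 1.006743 > 0 → root in [2.297250, 2.368313]
Midpoint of [2.297250, 2.368313] = 2.332781

2.3328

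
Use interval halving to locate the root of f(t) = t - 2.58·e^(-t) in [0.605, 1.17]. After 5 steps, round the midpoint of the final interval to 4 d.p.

0.9670

f(0.605000) = -0.803872, f(1.170000) = 0.369253 (opposite signs)
step 1: m = 0.887500, f(m) = -0.174644 < 0 → root in [0.887500, 1.170000]
step 2: m = 1.028750, f(m) = 0.106520 > 0 → root in [0.887500, 1.028750]
step 3: m = 0.958125, f(m) = -0.031593 < 0 → root in [0.958125, 1.028750]
step 4: m = 0.993437, f(m) = 0.038059 > 0 → root in [0.958125, 0.993437]
step 5: m = 0.975781, f(m) = 0.003385 > 0 → root in [0.958125, 0.975781]
Midpoint of [0.958125, 0.975781] = 0.966953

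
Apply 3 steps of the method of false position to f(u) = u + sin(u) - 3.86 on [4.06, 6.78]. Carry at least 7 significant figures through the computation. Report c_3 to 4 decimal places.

f(4.060000) = -0.594636, f(6.780000) = 3.396628
step 1: c = 4.465237, f(c) = -0.364376 < 0 → new bracket [4.465237, 6.780000]
step 2: c = 4.689498, f(c) = -0.170240 < 0 → new bracket [4.689498, 6.780000]
step 3: c = 4.789274, f(c) = -0.067772 < 0 → new bracket [4.789274, 6.780000]

4.7893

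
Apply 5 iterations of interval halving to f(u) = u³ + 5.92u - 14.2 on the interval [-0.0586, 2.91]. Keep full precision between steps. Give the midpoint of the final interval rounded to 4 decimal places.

f(-0.058600) = -14.547113, f(2.910000) = 27.669371 (opposite signs)
step 1: m = 1.425700, f(m) = -2.861949 < 0 → root in [1.425700, 2.910000]
step 2: m = 2.167850, f(m) = 8.821643 > 0 → root in [1.425700, 2.167850]
step 3: m = 1.796775, f(m) = 2.237617 > 0 → root in [1.425700, 1.796775]
step 4: m = 1.611238, f(m) = -0.478562 < 0 → root in [1.611238, 1.796775]
step 5: m = 1.704006, f(m) = 0.835533 > 0 → root in [1.611238, 1.704006]
Midpoint of [1.611238, 1.704006] = 1.657622

1.6576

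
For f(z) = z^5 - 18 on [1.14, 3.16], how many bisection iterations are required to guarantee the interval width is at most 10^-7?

Initial width b − a = 3.16 − 1.14 = 2.020000.
After n steps the width is (b−a)/2^n; need (b−a)/2^n ≤ 10^-7.
So n ≥ log₂(2.020000/10^-7) = log₂(20200000.0000) ≈ 24.2679.
Hence n = 25.

25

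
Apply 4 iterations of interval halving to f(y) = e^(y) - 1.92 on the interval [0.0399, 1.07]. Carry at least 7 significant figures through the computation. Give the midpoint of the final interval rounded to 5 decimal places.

0.65152

f(0.039900) = -0.879293, f(1.070000) = 0.995379 (opposite signs)
step 1: m = 0.554950, f(m) = -0.178146 < 0 → root in [0.554950, 1.070000]
step 2: m = 0.812475, f(m) = 0.333478 > 0 → root in [0.554950, 0.812475]
step 3: m = 0.683713, f(m) = 0.061219 > 0 → root in [0.554950, 0.683713]
step 4: m = 0.619331, f(m) = -0.062315 < 0 → root in [0.619331, 0.683713]
Midpoint of [0.619331, 0.683713] = 0.651522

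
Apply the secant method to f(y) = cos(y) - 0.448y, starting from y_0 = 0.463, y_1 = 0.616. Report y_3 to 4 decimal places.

Secant update: y_(k+1) = y_k − f(y_k)·(y_k − y_(k-1))/(f(y_k) − f(y_(k-1))).
f(y_0) = 0.687293, f(y_1) = 0.540228
y_2 = 0.616000 - (0.540228)·(0.616000 - 0.463000)/(0.540228 - (0.687293)) = 1.178031; f(y_2) = -0.145014
y_3 = 1.178031 - (-0.145014)·(1.178031 - 0.616000)/(-0.145014 - (0.540228)) = 1.059092; f(y_3) = 0.015191

1.0591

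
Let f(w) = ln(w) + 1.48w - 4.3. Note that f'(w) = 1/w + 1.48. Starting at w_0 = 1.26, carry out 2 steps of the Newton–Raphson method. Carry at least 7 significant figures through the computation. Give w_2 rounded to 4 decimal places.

2.3325

Newton update: w ← w − f(w)/f'(w).
w_0 = 1.260000: f = -2.204088, f' = 2.273651 → w_1 = 1.260000 - (-2.204088)/(2.273651) = 2.229405
w_1 = 2.229405: f = -0.198746, f' = 1.928550 → w_2 = 2.229405 - (-0.198746)/(1.928550) = 2.332460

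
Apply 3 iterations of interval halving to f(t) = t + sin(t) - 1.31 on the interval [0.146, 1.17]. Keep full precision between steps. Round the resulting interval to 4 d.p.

[0.6580, 0.7860]

f(0.146000) = -1.018518, f(1.170000) = 0.780751 (opposite signs)
step 1: m = 0.658000, f(m) = -0.040464 < 0 → root in [0.658000, 1.170000]
step 2: m = 0.914000, f(m) = 0.395952 > 0 → root in [0.658000, 0.914000]
step 3: m = 0.786000, f(m) = 0.183532 > 0 → root in [0.658000, 0.786000]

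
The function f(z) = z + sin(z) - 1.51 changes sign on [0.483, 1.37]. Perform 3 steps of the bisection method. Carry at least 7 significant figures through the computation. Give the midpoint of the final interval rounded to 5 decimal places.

0.76019

f(0.483000) = -0.562562, f(1.370000) = 0.839908 (opposite signs)
step 1: m = 0.926500, f(m) = 0.216023 > 0 → root in [0.483000, 0.926500]
step 2: m = 0.704750, f(m) = -0.157407 < 0 → root in [0.704750, 0.926500]
step 3: m = 0.815625, f(m) = 0.033779 > 0 → root in [0.704750, 0.815625]
Midpoint of [0.704750, 0.815625] = 0.760188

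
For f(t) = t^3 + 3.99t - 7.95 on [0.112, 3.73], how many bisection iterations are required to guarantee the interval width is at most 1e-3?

Initial width b − a = 3.73 − 0.112 = 3.618000.
After n steps the width is (b−a)/2^n; need (b−a)/2^n ≤ 1e-3.
So n ≥ log₂(3.618000/1e-3) = log₂(3618.0000) ≈ 11.8210.
Hence n = 12.

12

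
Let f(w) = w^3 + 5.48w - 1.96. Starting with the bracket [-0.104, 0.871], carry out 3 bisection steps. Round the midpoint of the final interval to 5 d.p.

f(-0.104000) = -2.531045, f(0.871000) = 3.473856 (opposite signs)
step 1: m = 0.383500, f(m) = 0.197982 > 0 → root in [-0.104000, 0.383500]
step 2: m = 0.139750, f(m) = -1.191441 < 0 → root in [0.139750, 0.383500]
step 3: m = 0.261625, f(m) = -0.508387 < 0 → root in [0.261625, 0.383500]
Midpoint of [0.261625, 0.383500] = 0.322562

0.32256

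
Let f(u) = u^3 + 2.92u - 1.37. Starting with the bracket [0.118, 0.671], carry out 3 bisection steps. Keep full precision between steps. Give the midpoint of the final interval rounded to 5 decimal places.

f(0.118000) = -1.023797, f(0.671000) = 0.891432 (opposite signs)
step 1: m = 0.394500, f(m) = -0.156664 < 0 → root in [0.394500, 0.671000]
step 2: m = 0.532750, f(m) = 0.336836 > 0 → root in [0.394500, 0.532750]
step 3: m = 0.463625, f(m) = 0.083440 > 0 → root in [0.394500, 0.463625]
Midpoint of [0.394500, 0.463625] = 0.429063

0.42906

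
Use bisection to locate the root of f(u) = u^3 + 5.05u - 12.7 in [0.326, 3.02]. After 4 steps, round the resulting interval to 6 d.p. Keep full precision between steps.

f(0.326000) = -11.019054, f(3.020000) = 30.094608 (opposite signs)
step 1: m = 1.673000, f(m) = 0.431258 > 0 → root in [0.326000, 1.673000]
step 2: m = 0.999500, f(m) = -6.654024 < 0 → root in [0.999500, 1.673000]
step 3: m = 1.336250, f(m) = -3.565978 < 0 → root in [1.336250, 1.673000]
step 4: m = 1.504625, f(m) = -1.695329 < 0 → root in [1.504625, 1.673000]

[1.504625, 1.673000]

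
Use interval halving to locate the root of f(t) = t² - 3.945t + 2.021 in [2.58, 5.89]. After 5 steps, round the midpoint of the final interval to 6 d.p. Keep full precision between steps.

3.355781

f(2.580000) = -1.500700, f(5.890000) = 13.477050 (opposite signs)
step 1: m = 4.235000, f(m) = 3.249150 > 0 → root in [2.580000, 4.235000]
step 2: m = 3.407500, f(m) = 0.189469 > 0 → root in [2.580000, 3.407500]
step 3: m = 2.993750, f(m) = -0.826805 < 0 → root in [2.993750, 3.407500]
step 4: m = 3.200625, f(m) = -0.361465 < 0 → root in [3.200625, 3.407500]
step 5: m = 3.304062, f(m) = -0.096698 < 0 → root in [3.304062, 3.407500]
Midpoint of [3.304062, 3.407500] = 3.355781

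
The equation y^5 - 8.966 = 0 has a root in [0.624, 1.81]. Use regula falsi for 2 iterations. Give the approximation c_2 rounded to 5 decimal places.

1.42085

f(0.624000) = -8.871393, f(1.810000) = 10.460424
step 1: c = 1.168257, f(c) = -6.789837 < 0 → new bracket [1.168257, 1.810000]
step 2: c = 1.420852, f(c) = -3.175127 < 0 → new bracket [1.420852, 1.810000]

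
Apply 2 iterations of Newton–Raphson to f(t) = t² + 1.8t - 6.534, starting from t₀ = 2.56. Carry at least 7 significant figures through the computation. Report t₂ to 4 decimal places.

1.8112

Newton update: t ← t − f(t)/f'(t).
f'(t) = 2t + 1.8
t_0 = 2.560000: f = 4.627600, f' = 6.920000 → t_1 = 2.560000 - (4.627600)/(6.920000) = 1.891272
t_1 = 1.891272: f = 0.447198, f' = 5.582543 → t_2 = 1.891272 - (0.447198)/(5.582543) = 1.811165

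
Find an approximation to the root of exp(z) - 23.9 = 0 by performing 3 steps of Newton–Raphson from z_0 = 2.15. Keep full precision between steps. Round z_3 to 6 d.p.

3.197945

f'(z) = exp(z)
z_0 = 2.150000: f = -15.315142, f' = 8.584858 → z_1 = 2.150000 - (-15.315142)/(8.584858) = 3.933971
z_1 = 3.933971: f = 27.209550, f' = 51.109550 → z_2 = 3.933971 - (27.209550)/(51.109550) = 3.401594
z_2 = 3.401594: f = 6.111911, f' = 30.011911 → z_3 = 3.401594 - (6.111911)/(30.011911) = 3.197945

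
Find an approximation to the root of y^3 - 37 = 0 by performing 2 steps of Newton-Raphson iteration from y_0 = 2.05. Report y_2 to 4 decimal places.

Newton update: y ← y − f(y)/f'(y).
f'(y) = 3y^2
y_0 = 2.050000: f = -28.384875, f' = 12.607500 → y_1 = 2.050000 - (-28.384875)/(12.607500) = 4.301428
y_1 = 4.301428: f = 42.586222, f' = 55.506841 → y_2 = 4.301428 - (42.586222)/(55.506841) = 3.534203

3.5342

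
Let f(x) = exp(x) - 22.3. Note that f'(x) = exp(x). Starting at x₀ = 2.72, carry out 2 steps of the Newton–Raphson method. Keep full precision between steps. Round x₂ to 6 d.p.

x_0 = 2.720000: f = -7.119678, f' = 15.180322 → x_1 = 2.720000 - (-7.119678)/(15.180322) = 3.189007
x_1 = 3.189007: f = 1.964322, f' = 24.264322 → x_2 = 3.189007 - (1.964322)/(24.264322) = 3.108052

3.108052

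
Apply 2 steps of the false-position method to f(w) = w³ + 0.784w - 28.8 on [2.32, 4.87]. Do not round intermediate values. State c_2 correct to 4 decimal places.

f(2.320000) = -14.493952, f(4.870000) = 90.519383
step 1: c = 2.671951, f(c) = -7.629265 < 0 → new bracket [2.671951, 4.870000]
step 2: c = 2.842809, f(c) = -3.596887 < 0 → new bracket [2.842809, 4.870000]

2.8428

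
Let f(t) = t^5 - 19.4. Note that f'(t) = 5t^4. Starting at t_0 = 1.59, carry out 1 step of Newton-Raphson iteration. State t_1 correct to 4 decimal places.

t_0 = 1.590000: f = -9.237850, f' = 31.956448 → t_1 = 1.590000 - (-9.237850)/(31.956448) = 1.879076

1.8791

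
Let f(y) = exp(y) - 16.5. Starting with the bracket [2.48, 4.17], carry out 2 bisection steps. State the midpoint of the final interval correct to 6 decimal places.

f(2.480000) = -4.558736, f(4.170000) = 48.215452 (opposite signs)
step 1: m = 3.325000, f(m) = 11.298999 > 0 → root in [2.480000, 3.325000]
step 2: m = 2.902500, f(m) = 1.719638 > 0 → root in [2.480000, 2.902500]
Midpoint of [2.480000, 2.902500] = 2.691250

2.691250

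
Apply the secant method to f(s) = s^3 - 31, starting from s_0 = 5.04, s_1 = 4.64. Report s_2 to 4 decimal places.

Secant update: s_(k+1) = s_k − f(s_k)·(s_k − s_(k-1))/(f(s_k) − f(s_(k-1))).
f(s_0) = 97.024064, f(s_1) = 68.897344
s_2 = 4.640000 - (68.897344)·(4.640000 - 5.040000)/(68.897344 - (97.024064)) = 3.660187; f(s_2) = 18.035395

3.6602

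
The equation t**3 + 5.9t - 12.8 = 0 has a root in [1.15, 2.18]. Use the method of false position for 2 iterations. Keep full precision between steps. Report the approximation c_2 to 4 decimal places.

1.5273

False-position update: c = (a·f(b) − b·f(a))/(f(b) − f(a)); replace the endpoint whose sign matches f(c).
f(1.150000) = -4.494125, f(2.180000) = 10.422232
step 1: c = 1.460327, f(c) = -1.069843 < 0 → new bracket [1.460327, 2.180000]
step 2: c = 1.527324, f(c) = -0.225968 < 0 → new bracket [1.527324, 2.180000]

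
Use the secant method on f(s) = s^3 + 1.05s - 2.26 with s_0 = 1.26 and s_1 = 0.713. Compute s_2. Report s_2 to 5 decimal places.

f(s_0) = 1.063376, f(s_1) = -1.148883
s_2 = 0.713000 - (-1.148883)·(0.713000 - 1.260000)/(-1.148883 - (1.063376)) = 0.997071; f(s_2) = -0.221836

0.99707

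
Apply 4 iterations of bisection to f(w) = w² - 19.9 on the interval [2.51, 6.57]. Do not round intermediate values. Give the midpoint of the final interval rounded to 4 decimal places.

4.4131

f(2.510000) = -13.599900, f(6.570000) = 23.264900 (opposite signs)
step 1: m = 4.540000, f(m) = 0.711600 > 0 → root in [2.510000, 4.540000]
step 2: m = 3.525000, f(m) = -7.474375 < 0 → root in [3.525000, 4.540000]
step 3: m = 4.032500, f(m) = -3.638944 < 0 → root in [4.032500, 4.540000]
step 4: m = 4.286250, f(m) = -1.528061 < 0 → root in [4.286250, 4.540000]
Midpoint of [4.286250, 4.540000] = 4.413125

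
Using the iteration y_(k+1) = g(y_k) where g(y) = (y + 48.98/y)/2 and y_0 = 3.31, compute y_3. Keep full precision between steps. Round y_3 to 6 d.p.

y_1 = g(3.310000) = 9.053792
y_2 = g(9.053792) = 7.231840
y_3 = g(7.231840) = 7.002333

7.002333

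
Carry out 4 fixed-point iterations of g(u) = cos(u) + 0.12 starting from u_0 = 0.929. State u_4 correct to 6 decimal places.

u_1 = g(0.929000) = 0.718635
u_2 = g(0.718635) = 0.872705
u_3 = g(0.872705) = 0.762757
u_4 = g(0.762757) = 0.842934

0.842934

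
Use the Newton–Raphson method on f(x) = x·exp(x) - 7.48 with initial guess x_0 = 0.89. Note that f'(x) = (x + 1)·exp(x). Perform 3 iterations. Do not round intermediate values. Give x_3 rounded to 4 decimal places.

1.5750

x_0 = 0.890000: f = -5.312735, f' = 4.602395 → x_1 = 0.890000 - (-5.312735)/(4.602395) = 2.044341
x_1 = 2.044341: f = 8.310633, f' = 23.514702 → x_2 = 2.044341 - (8.310633)/(23.514702) = 1.690918
x_2 = 1.690918: f = 1.692320, f' = 14.596781 → x_3 = 1.690918 - (1.692320)/(14.596781) = 1.574981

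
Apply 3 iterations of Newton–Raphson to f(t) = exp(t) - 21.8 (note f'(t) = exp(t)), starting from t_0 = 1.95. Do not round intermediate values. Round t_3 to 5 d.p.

3.13627

t_0 = 1.950000: f = -14.771312, f' = 7.028688 → t_1 = 1.950000 - (-14.771312)/(7.028688) = 4.051575
t_1 = 4.051575: f = 35.687916, f' = 57.487916 → t_2 = 4.051575 - (35.687916)/(57.487916) = 3.430785
t_2 = 3.430785: f = 9.100887, f' = 30.900887 → t_3 = 3.430785 - (9.100887)/(30.900887) = 3.136266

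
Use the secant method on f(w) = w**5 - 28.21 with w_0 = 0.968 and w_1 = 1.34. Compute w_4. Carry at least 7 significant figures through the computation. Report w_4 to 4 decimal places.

f(w_0) = -27.360082, f(w_1) = -23.889600
w_2 = 1.340000 - (-23.889600)·(1.340000 - 0.968000)/(-23.889600 - (-27.360082)) = 3.900719; f(w_2) = 874.863910
w_3 = 3.900719 - (874.863910)·(3.900719 - 1.340000)/(874.863910 - (-23.889600)) = 1.408066; f(w_3) = -22.675033
w_4 = 1.408066 - (-22.675033)·(1.408066 - 3.900719)/(-22.675033 - (874.863910)) = 1.471039; f(w_4) = -21.321552

1.4710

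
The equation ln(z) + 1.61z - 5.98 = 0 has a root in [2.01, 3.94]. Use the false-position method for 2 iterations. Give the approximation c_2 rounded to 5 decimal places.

f(2.010000) = -2.045765, f(3.940000) = 1.734581
step 1: c = 3.054435, f(c) = 0.054236 > 0 → new bracket [2.010000, 3.054435]
step 2: c = 3.027461, f(c) = 0.001937 > 0 → new bracket [2.010000, 3.027461]

3.02746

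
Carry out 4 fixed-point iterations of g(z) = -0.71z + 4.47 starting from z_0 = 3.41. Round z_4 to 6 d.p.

z_1 = g(3.410000) = 2.048900
z_2 = g(2.048900) = 3.015281
z_3 = g(3.015281) = 2.329150
z_4 = g(2.329150) = 2.816303

2.816303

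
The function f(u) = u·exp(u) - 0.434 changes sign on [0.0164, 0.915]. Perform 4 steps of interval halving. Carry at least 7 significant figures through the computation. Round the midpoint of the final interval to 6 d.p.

0.325294

f(0.016400) = -0.417329, f(0.915000) = 1.850549 (opposite signs)
step 1: m = 0.465700, f(m) = 0.307920 > 0 → root in [0.016400, 0.465700]
step 2: m = 0.241050, f(m) = -0.127243 < 0 → root in [0.241050, 0.465700]
step 3: m = 0.353375, f(m) = 0.069158 > 0 → root in [0.241050, 0.353375]
step 4: m = 0.297212, f(m) = -0.033922 < 0 → root in [0.297212, 0.353375]
Midpoint of [0.297212, 0.353375] = 0.325294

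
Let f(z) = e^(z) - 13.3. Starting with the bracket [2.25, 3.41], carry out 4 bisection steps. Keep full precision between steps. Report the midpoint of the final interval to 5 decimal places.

f(2.250000) = -3.812264, f(3.410000) = 16.965244 (opposite signs)
step 1: m = 2.830000, f(m) = 3.645461 > 0 → root in [2.250000, 2.830000]
step 2: m = 2.540000, f(m) = -0.620329 < 0 → root in [2.540000, 2.830000]
step 3: m = 2.685000, f(m) = 1.358201 > 0 → root in [2.540000, 2.685000]
step 4: m = 2.612500, f(m) = 0.333091 > 0 → root in [2.540000, 2.612500]
Midpoint of [2.540000, 2.612500] = 2.576250

2.57625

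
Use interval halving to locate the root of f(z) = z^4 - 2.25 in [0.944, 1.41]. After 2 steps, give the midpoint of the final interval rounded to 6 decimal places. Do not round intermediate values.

1.235250

f(0.944000) = -1.455877, f(1.410000) = 1.702542 (opposite signs)
step 1: m = 1.177000, f(m) = -0.330864 < 0 → root in [1.177000, 1.410000]
step 2: m = 1.293500, f(m) = 0.549405 > 0 → root in [1.177000, 1.293500]
Midpoint of [1.177000, 1.293500] = 1.235250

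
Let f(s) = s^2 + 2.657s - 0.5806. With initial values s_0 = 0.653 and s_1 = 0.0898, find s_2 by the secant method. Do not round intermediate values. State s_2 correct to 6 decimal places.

f(s_0) = 1.580830, f(s_1) = -0.333937
s_2 = 0.089800 - (-0.333937)·(0.089800 - 0.653000)/(-0.333937 - (1.580830)) = 0.188023; f(s_2) = -0.045671

0.188023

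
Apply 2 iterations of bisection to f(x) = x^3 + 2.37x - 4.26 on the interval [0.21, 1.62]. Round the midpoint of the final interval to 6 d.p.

f(0.210000) = -3.753039, f(1.620000) = 3.830928 (opposite signs)
step 1: m = 0.915000, f(m) = -1.325389 < 0 → root in [0.915000, 1.620000]
step 2: m = 1.267500, f(m) = 0.780285 > 0 → root in [0.915000, 1.267500]
Midpoint of [0.915000, 1.267500] = 1.091250

1.091250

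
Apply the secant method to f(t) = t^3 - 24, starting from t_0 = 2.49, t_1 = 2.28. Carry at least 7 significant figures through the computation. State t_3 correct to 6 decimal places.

2.859363

f(t_0) = -8.561751, f(t_1) = -12.147648
t_2 = 2.280000 - (-12.147648)·(2.280000 - 2.490000)/(-12.147648 - (-8.561751)) = 2.991400; f(t_2) = 2.768457
t_3 = 2.991400 - (2.768457)·(2.991400 - 2.280000)/(2.768457 - (-12.147648)) = 2.859363; f(t_3) = -0.621982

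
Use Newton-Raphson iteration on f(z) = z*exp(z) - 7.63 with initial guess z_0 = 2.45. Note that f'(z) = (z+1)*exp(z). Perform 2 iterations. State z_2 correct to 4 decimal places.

1.6495

z_0 = 2.450000: f = 20.761449, f' = 39.979796 → z_1 = 2.450000 - (20.761449)/(39.979796) = 1.930701
z_1 = 1.930701: f = 5.680921, f' = 20.205266 → z_2 = 1.930701 - (5.680921)/(20.205266) = 1.649541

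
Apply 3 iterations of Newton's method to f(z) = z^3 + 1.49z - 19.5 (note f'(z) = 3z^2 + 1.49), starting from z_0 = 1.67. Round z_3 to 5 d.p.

2.50841

Newton update: z ← z − f(z)/f'(z).
z_0 = 1.670000: f = -12.354237, f' = 9.856700 → z_1 = 1.670000 - (-12.354237)/(9.856700) = 2.923385
z_1 = 2.923385: f = 9.839610, f' = 27.128534 → z_2 = 2.923385 - (9.839610)/(27.128534) = 2.560681
z_2 = 2.560681: f = 1.106031, f' = 21.161267 → z_3 = 2.560681 - (1.106031)/(21.161267) = 2.508415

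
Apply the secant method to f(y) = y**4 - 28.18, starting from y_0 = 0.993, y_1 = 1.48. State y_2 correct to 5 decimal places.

4.45659

f(y_0) = -27.207707, f(y_1) = -23.382148
y_2 = 1.480000 - (-23.382148)·(1.480000 - 0.993000)/(-23.382148 - (-27.207707)) = 4.456586; f(y_2) = 366.285541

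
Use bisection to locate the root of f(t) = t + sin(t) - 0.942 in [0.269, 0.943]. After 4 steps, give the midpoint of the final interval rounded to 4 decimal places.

f(0.269000) = -0.407232, f(0.943000) = 0.810324 (opposite signs)
step 1: m = 0.606000, f(m) = 0.233584 > 0 → root in [0.269000, 0.606000]
step 2: m = 0.437500, f(m) = -0.080824 < 0 → root in [0.437500, 0.606000]
step 3: m = 0.521750, f(m) = 0.078148 > 0 → root in [0.437500, 0.521750]
step 4: m = 0.479625, f(m) = -0.000928 < 0 → root in [0.479625, 0.521750]
Midpoint of [0.479625, 0.521750] = 0.500687

0.5007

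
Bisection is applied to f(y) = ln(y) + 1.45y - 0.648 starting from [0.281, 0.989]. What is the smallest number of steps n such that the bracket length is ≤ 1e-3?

10

Initial width b − a = 0.989 − 0.281 = 0.708000.
After n steps the width is (b−a)/2^n; need (b−a)/2^n ≤ 1e-3.
So n ≥ log₂(0.708000/1e-3) = log₂(708.0000) ≈ 9.4676.
Hence n = 10.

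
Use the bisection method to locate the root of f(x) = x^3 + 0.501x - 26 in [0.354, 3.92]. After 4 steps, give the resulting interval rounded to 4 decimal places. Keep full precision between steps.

[2.8056, 3.0285]

f(0.354000) = -25.778284, f(3.920000) = 36.200208 (opposite signs)
step 1: m = 2.137000, f(m) = -15.170178 < 0 → root in [2.137000, 3.920000]
step 2: m = 3.028500, f(m) = 3.294112 > 0 → root in [2.137000, 3.028500]
step 3: m = 2.582750, f(m) = -7.477556 < 0 → root in [2.582750, 3.028500]
step 4: m = 2.805625, f(m) = -2.509816 < 0 → root in [2.805625, 3.028500]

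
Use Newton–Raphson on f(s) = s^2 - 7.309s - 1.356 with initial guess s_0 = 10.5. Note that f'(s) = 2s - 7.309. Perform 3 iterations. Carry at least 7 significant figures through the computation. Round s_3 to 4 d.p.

s_0 = 10.500000: f = 32.149500, f' = 13.691000 → s_1 = 10.500000 - (32.149500)/(13.691000) = 8.151779
s_1 = 8.151779: f = 5.514144, f' = 8.994557 → s_2 = 8.151779 - (5.514144)/(8.994557) = 7.538725
s_2 = 7.538725: f = 0.375835, f' = 7.768450 → s_3 = 7.538725 - (0.375835)/(7.768450) = 7.490346

7.4903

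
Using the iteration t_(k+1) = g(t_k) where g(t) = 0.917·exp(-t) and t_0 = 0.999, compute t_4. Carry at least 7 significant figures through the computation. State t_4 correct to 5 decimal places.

t_1 = g(0.999000) = 0.337683
t_2 = g(0.337683) = 0.654207
t_3 = g(0.654207) = 0.476706
t_4 = g(0.476706) = 0.569297

0.56930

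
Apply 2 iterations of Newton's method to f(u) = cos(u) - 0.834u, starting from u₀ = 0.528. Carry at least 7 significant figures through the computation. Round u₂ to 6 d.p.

f'(u) = -sin(u) - 0.834
u_0 = 0.528000: f = 0.423464, f' = -1.337807 → u_1 = 0.528000 - (0.423464)/(-1.337807) = 0.844536
u_1 = 0.844536: f = -0.040265, f' = -1.581663 → u_2 = 0.844536 - (-0.040265)/(-1.581663) = 0.819079

0.819079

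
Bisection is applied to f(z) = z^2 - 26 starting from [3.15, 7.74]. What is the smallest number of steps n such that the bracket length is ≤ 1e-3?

13

Initial width b − a = 7.74 − 3.15 = 4.590000.
After n steps the width is (b−a)/2^n; need (b−a)/2^n ≤ 1e-3.
So n ≥ log₂(4.590000/1e-3) = log₂(4590.0000) ≈ 12.1643.
Hence n = 13.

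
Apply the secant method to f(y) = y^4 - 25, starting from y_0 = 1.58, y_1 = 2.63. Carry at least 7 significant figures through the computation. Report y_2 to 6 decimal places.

f(y_0) = -18.767987, f(y_1) = 22.843506
y_2 = 2.630000 - (22.843506)·(2.630000 - 1.580000)/(22.843506 - (-18.767987)) = 2.053580; f(y_2) = -7.215289

2.053580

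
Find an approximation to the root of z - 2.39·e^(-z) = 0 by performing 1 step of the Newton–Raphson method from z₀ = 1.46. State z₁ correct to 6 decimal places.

f'(z) = 1 + 2.39·e^(-z)
z_0 = 1.460000: f = 0.904955, f' = 1.555045 → z_1 = 1.460000 - (0.904955)/(1.555045) = 0.878052

0.878052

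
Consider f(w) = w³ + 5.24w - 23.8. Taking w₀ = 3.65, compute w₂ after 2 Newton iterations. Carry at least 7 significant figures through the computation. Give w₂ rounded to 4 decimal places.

2.3252

f'(w) = 3w² + 5.24
w_0 = 3.650000: f = 43.953125, f' = 45.207500 → w_1 = 3.650000 - (43.953125)/(45.207500) = 2.677747
w_1 = 2.677747: f = 9.431723, f' = 26.750988 → w_2 = 2.677747 - (9.431723)/(26.750988) = 2.325172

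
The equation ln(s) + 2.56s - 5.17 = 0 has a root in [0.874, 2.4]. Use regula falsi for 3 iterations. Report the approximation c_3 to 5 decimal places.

False-position update: c = (a·f(b) − b·f(a))/(f(b) − f(a)); replace the endpoint whose sign matches f(c).
f(0.874000) = -3.067235, f(2.400000) = 1.849469
step 1: c = 1.825979, f(c) = 0.106624 > 0 → new bracket [0.874000, 1.825979]
step 2: c = 1.793998, f(c) = 0.007082 > 0 → new bracket [0.874000, 1.793998]
step 3: c = 1.791879, f(c) = 0.000475 > 0 → new bracket [0.874000, 1.791879]

1.79188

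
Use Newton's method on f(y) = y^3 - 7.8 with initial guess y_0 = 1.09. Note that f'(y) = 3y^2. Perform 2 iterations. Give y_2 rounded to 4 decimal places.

2.2493

Newton update: y ← y − f(y)/f'(y).
y_0 = 1.090000: f = -6.504971, f' = 3.564300 → y_1 = 1.090000 - (-6.504971)/(3.564300) = 2.915035
y_1 = 2.915035: f = 16.970294, f' = 25.492281 → y_2 = 2.915035 - (16.970294)/(25.492281) = 2.249331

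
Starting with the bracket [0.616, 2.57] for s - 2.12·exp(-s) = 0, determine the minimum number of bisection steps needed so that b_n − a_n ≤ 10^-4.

15

Initial width b − a = 2.57 − 0.616 = 1.954000.
After n steps the width is (b−a)/2^n; need (b−a)/2^n ≤ 10^-4.
So n ≥ log₂(1.954000/10^-4) = log₂(19540.0000) ≈ 14.2541.
Hence n = 15.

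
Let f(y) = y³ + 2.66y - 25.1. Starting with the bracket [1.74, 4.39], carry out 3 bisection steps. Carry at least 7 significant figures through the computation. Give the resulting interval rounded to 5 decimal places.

f(1.740000) = -15.203576, f(4.390000) = 71.181919 (opposite signs)
step 1: m = 3.065000, f(m) = 11.846200 > 0 → root in [1.740000, 3.065000]
step 2: m = 2.402500, f(m) = -4.842105 < 0 → root in [2.402500, 3.065000]
step 3: m = 2.733750, f(m) = 2.602152 > 0 → root in [2.402500, 2.733750]

[2.40250, 2.73375]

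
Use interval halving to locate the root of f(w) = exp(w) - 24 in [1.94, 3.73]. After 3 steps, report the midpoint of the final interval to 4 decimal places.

f(1.940000) = -17.041249, f(3.730000) = 17.679108 (opposite signs)
step 1: m = 2.835000, f(m) = -6.969600 < 0 → root in [2.835000, 3.730000]
step 2: m = 3.282500, f(m) = 2.642295 > 0 → root in [2.835000, 3.282500]
step 3: m = 3.058750, f(m) = -2.699086 < 0 → root in [3.058750, 3.282500]
Midpoint of [3.058750, 3.282500] = 3.170625

3.1706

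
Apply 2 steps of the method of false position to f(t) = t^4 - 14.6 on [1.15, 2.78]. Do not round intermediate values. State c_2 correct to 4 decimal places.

f(1.150000) = -12.850994, f(2.780000) = 45.128167
step 1: c = 1.511287, f(c) = -9.383396 < 0 → new bracket [1.511287, 2.780000]
step 2: c = 1.729678, f(c) = -5.649215 < 0 → new bracket [1.729678, 2.780000]

1.7297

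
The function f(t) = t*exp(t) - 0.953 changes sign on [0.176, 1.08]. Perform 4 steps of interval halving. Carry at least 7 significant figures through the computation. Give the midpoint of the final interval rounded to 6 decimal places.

0.543250

f(0.176000) = -0.743131, f(1.080000) = 2.227254 (opposite signs)
step 1: m = 0.628000, f(m) = 0.223784 > 0 → root in [0.176000, 0.628000]
step 2: m = 0.402000, f(m) = -0.352086 < 0 → root in [0.402000, 0.628000]
step 3: m = 0.515000, f(m) = -0.091076 < 0 → root in [0.515000, 0.628000]
step 4: m = 0.571500, f(m) = 0.059082 > 0 → root in [0.515000, 0.571500]
Midpoint of [0.515000, 0.571500] = 0.543250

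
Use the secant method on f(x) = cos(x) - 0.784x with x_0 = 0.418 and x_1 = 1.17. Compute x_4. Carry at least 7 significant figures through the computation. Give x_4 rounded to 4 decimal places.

f(x_0) = 0.586191, f(x_1) = -0.527128
x_2 = 1.170000 - (-0.527128)·(1.170000 - 0.418000)/(-0.527128 - (0.586191)) = 0.813947; f(x_2) = 0.048500
x_3 = 0.813947 - (0.048500)·(0.813947 - 1.170000)/(0.048500 - (-0.527128)) = 0.843946; f(x_3) = 0.002865
x_4 = 0.843946 - (0.002865)·(0.843946 - 0.813947)/(0.002865 - (0.048500)) = 0.845830; f(x_4) = -0.000020

0.8458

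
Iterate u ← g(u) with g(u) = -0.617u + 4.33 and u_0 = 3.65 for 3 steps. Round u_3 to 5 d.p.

u_1 = g(3.650000) = 2.077950
u_2 = g(2.077950) = 3.047905
u_3 = g(3.047905) = 2.449443

2.44944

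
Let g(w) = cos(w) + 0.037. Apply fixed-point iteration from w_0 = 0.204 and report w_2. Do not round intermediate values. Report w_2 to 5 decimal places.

0.56355

w_1 = g(0.204000) = 1.016264
w_2 = g(1.016264) = 0.563546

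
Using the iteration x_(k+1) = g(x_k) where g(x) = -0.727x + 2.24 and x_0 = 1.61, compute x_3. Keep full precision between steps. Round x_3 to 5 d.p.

1.17680

x_1 = g(1.610000) = 1.069530
x_2 = g(1.069530) = 1.462452
x_3 = g(1.462452) = 1.176798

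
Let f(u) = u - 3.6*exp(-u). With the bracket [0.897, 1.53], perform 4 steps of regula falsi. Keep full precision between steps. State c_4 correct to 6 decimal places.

1.145290

f(0.897000) = -0.571048, f(1.530000) = 0.750472
step 1: c = 1.170529, f(c) = 0.053798 > 0 → new bracket [0.897000, 1.170529]
step 2: c = 1.146978, f(c) = 0.003636 > 0 → new bracket [0.897000, 1.146978]
step 3: c = 1.145397, f(c) = 0.000245 > 0 → new bracket [0.897000, 1.145397]
step 4: c = 1.145290, f(c) = 0.000016 > 0 → new bracket [0.897000, 1.145290]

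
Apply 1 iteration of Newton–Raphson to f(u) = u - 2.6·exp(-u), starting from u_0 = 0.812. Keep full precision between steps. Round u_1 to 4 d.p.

f'(u) = 1 + 2.6·exp(-u)
u_0 = 0.812000: f = -0.342320, f' = 2.154320 → u_1 = 0.812000 - (-0.342320)/(2.154320) = 0.970899

0.9709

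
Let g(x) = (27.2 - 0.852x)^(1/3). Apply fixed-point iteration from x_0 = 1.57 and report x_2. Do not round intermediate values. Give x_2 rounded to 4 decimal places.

x_1 = g(1.570000) = 2.957259
x_2 = g(2.957259) = 2.911505

2.9115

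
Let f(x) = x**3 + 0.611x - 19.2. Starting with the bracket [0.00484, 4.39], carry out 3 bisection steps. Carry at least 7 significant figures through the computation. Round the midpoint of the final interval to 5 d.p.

f(0.004840) = -19.197043, f(4.390000) = 68.086809 (opposite signs)
step 1: m = 2.197420, f(m) = -7.246794 < 0 → root in [2.197420, 4.390000]
step 2: m = 3.293710, f(m) = 18.544354 > 0 → root in [2.197420, 3.293710]
step 3: m = 2.745565, f(m) = 3.173958 > 0 → root in [2.197420, 2.745565]
Midpoint of [2.197420, 2.745565] = 2.471493

2.47149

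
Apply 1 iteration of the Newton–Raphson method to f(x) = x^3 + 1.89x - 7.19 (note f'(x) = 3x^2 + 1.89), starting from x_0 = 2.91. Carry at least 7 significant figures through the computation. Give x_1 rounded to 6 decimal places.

2.069089

x_0 = 2.910000: f = 22.952071, f' = 27.294300 → x_1 = 2.910000 - (22.952071)/(27.294300) = 2.069089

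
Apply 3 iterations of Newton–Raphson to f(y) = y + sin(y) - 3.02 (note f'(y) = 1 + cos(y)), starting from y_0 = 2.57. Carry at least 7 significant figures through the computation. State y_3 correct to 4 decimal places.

2.2272

Newton update: y ← y − f(y)/f'(y).
y_0 = 2.570000: f = 0.090972, f' = 0.158960 → y_1 = 2.570000 - (0.090972)/(0.158960) = 1.997702
y_1 = 1.997702: f = -0.112047, f' = 0.585944 → y_2 = 1.997702 - (-0.112047)/(0.585944) = 2.188926
y_2 = 2.188926: f = -0.016110, f' = 0.420488 → y_3 = 2.188926 - (-0.016110)/(0.420488) = 2.227239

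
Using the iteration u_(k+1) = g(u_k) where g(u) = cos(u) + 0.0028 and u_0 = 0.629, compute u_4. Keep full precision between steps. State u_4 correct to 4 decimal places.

u_1 = g(0.629000) = 0.811416
u_2 = g(0.811416) = 0.691272
u_3 = g(0.691272) = 0.773236
u_4 = g(0.773236) = 0.718454

0.7185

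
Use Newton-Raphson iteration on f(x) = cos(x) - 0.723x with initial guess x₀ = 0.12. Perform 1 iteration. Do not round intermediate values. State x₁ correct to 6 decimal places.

f'(x) = -sin(x) - 0.723
x_0 = 0.120000: f = 0.906049, f' = -0.842712 → x_1 = 0.120000 - (0.906049)/(-0.842712) = 1.195158

1.195158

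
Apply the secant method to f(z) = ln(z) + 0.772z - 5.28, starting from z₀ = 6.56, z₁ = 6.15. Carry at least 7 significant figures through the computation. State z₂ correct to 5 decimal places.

f(z_0) = 1.665311, f(z_1) = 1.284252
z_2 = 6.150000 - (1.284252)·(6.150000 - 6.560000)/(1.284252 - (1.665311)) = 4.768209; f(z_2) = -0.036972

4.76821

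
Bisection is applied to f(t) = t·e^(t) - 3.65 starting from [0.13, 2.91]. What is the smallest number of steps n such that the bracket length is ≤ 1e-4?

Initial width b − a = 2.91 − 0.13 = 2.780000.
After n steps the width is (b−a)/2^n; need (b−a)/2^n ≤ 1e-4.
So n ≥ log₂(2.780000/1e-4) = log₂(27800.0000) ≈ 14.7628.
Hence n = 15.

15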